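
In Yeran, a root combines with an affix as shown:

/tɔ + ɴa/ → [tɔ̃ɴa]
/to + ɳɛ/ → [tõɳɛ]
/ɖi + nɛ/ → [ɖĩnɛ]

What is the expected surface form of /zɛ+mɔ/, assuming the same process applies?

The data show regressive nasality assimilation (vowel nasalisation): /ɔ/ → [ɔ̃] before /ɴ/; /o/ → [õ] before /ɳ/; /i/ → [ĩ] before /n/ — a vowel is nasalised by an immediately following nasal consonant.
/ɛ/ sits next to the nasal /m/ and is therefore nasalised to [ɛ̃].

[zɛ̃mɔ]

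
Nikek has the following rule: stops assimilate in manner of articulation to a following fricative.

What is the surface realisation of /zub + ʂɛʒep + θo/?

[zuβʂɛʒeɸθo]

The rule targets /b/ (voiced bilabial stop), which sits before the trigger /ʂ/ (fricative).
Changing only its manner to fricative gives [β] — the voiced bilabial fricative.
The same rule applies at the second boundary: /p/ → [ɸ] next to /θ/.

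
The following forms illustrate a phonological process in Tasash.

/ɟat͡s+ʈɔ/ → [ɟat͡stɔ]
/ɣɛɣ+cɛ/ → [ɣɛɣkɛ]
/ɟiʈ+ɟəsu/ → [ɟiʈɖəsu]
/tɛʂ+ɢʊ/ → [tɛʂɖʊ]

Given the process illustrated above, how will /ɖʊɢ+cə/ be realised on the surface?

[ɖʊɢqə]

The data show progressive place assimilation: /ʈ/ → [t] after /t͡s/; /c/ → [k] after /ɣ/; /ɟ/ → [ɖ] after /ʈ/; /ɢ/ → [ɖ] after /ʂ/. In each pair only place changes, matching the preceding consonant, while manner and voice stay constant.
The rule targets /c/ (voiceless palatal stop), which sits after the trigger /ɢ/ (uvular).
A voiceless uvular stop is [q], so the surface segment is [q].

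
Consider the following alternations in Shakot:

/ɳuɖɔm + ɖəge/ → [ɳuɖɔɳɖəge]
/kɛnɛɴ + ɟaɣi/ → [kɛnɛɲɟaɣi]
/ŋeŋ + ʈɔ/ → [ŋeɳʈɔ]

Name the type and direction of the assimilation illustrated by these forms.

regressive place assimilation

Underlying /m/ is realised as [ɳ] next to /ɖ/; /ɖ/ itself does not change.
/m/ is bilabial while /ɖ/ is retroflex; the output [ɳ] is retroflex, matching the trigger — so the feature that spreads is place.
Manner and voice are unchanged, so the assimilation is partial, not total.
The other alternating forms pattern the same way: /ɴ/ → [ɲ] before /ɟ/ (uvular → palatal, matching palatal); /ŋ/ → [ɳ] before /ʈ/ (velar → retroflex, matching retroflex) — only place changes, and always toward the following segment.
Since the segment that changes precedes the conditioning segment, the assimilation is regressive.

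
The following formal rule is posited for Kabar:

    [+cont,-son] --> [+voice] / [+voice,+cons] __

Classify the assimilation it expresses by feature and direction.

progressive voicing assimilation

The target ([+cont,-son], fricatives) acquires [+voice] next to a voiced consonant ([+voice,+cons]) — it takes on the voicing of its neighbour, so the feature that spreads is voicing.
The conditioning segment sits to the left of the focus bar, meaning the trigger precedes the segment that changes — progressive assimilation.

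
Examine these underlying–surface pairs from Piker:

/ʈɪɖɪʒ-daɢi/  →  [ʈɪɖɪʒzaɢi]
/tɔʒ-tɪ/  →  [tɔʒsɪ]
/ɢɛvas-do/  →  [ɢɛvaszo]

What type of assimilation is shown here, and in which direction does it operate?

The segment that alternates is /d/, which surfaces as [z] when adjacent to /ʒ/.
The change stop → fricative matches the manner of the preceding /ʒ/, identifying this as manner assimilation.
Place and voice are unchanged, so the assimilation is partial, not total.
Checking the remaining alternations: /t/ → [s] after /ʒ/ (stop → fricative, matching a fricative); /d/ → [z] after /s/ (stop → fricative, matching a fricative) — only manner changes, and always toward the preceding segment.
The trigger is the preceding segment, so the direction is progressive (perseverative).

progressive manner assimilation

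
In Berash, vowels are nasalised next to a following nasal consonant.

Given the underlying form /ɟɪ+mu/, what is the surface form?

[ɟɪ̃mu]

/ɪ/ sits next to the nasal /m/ and is therefore nasalised to [ɪ̃].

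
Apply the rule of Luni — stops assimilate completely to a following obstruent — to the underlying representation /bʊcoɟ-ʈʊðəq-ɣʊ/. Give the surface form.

/ɟ/ is the segment targeted by the rule; it sits immediately before /ʈ/, so it assimilates completely and surfaces as [ʈ].
The same rule applies at the second boundary: /q/ → [ɣ] next to /ɣ/.

[bʊcoʈʈʊðəɣɣʊ]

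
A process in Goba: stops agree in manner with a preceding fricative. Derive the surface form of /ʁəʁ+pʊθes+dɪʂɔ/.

[ʁəʁɸʊθeszɪʂɔ]

/p/ is a voiceless bilabial stop. The preceding trigger /ʁ/ is a fricative, so /p/ must become a fricative as well.
Changing only its manner to fricative gives [ɸ] — the voiceless bilabial fricative.
At the second juncture, /d/ likewise becomes [z] adjacent to /s/.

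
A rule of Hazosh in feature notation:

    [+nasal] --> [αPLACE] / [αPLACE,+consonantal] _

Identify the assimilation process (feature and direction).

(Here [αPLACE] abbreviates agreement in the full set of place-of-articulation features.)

The rule copies the place features (abbreviated [PLACE]) from the environment onto the target, so the assimilating feature is place.
Since the environment is written before the underscore, the trigger precedes the target; the direction is progressive.

progressive place assimilation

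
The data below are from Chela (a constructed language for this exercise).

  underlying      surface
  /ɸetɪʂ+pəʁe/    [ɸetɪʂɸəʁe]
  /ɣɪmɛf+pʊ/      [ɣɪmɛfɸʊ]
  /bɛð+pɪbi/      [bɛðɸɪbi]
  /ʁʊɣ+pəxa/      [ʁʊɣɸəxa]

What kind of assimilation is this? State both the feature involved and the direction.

Underlying /p/ is realised as [ɸ] next to /ʂ/; /ʂ/ itself does not change.
/p/ is a stop while /ʂ/ is a fricative; the output [ɸ] is a fricative, matching the trigger — so the feature that spreads is manner.
Place and voice are unchanged, so the assimilation is partial, not total.
The same holds elsewhere in the data: /p/ → [ɸ] after /f/ (stop → fricative, matching a fricative); /p/ → [ɸ] after /ð/ (stop → fricative, matching a fricative); /p/ → [ɸ] after /ɣ/ (stop → fricative, matching a fricative) — only manner changes, and always toward the preceding segment.
Since the segment that changes follows the conditioning segment, the assimilation is progressive.

progressive manner assimilation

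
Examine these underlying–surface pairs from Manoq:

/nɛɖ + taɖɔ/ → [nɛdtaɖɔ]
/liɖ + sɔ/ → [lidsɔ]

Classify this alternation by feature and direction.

regressive place assimilation

The segment that alternates is /ɖ/, which surfaces as [d] when adjacent to /t/.
/ɖ/ is retroflex while /t/ is alveolar; the output [d] is alveolar, matching the trigger — so the feature that spreads is place.
Manner and voice are unchanged, so the assimilation is partial, not total.
The same holds elsewhere in the data: /ɖ/ → [d] before /s/ (retroflex → alveolar, matching alveolar) — only place changes, and always toward the following segment.
The trigger is the following segment, so the direction is regressive (anticipatory).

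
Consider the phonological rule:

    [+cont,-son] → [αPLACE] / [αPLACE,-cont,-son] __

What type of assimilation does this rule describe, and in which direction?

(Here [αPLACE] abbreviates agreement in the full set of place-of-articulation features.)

The shared variable α links the value of the place features (abbreviated [PLACE]) on the target to the same value on the neighbouring segment, so place is the feature that assimilates.
The conditioning segment sits to the left of the focus bar, meaning the trigger precedes the segment that changes — progressive assimilation.

progressive place assimilation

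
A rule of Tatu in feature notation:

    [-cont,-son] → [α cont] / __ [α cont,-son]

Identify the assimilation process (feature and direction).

regressive manner assimilation

The rule copies [cont] (continuancy) from the environment onto the target stops; since [±cont] encodes the stop/fricative manner contrast, the assimilating dimension is manner.
The conditioning segment sits to the right of the focus bar, meaning the trigger follows the segment that changes — regressive assimilation.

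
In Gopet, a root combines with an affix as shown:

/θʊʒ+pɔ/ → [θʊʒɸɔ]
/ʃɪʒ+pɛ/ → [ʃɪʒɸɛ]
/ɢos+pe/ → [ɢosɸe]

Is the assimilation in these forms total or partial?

partial assimilation

Underlying /p/ is realised as [ɸ] next to /ʒ/; /ʒ/ itself does not change.
/p/ is a stop while /ʒ/ is a fricative; the output [ɸ] is a fricative, matching the trigger — so the feature that spreads is manner.
Place and voice are unchanged, so the assimilation is partial, not total.
Checking the remaining alternation: /p/ → [ɸ] after /s/ (stop → fricative, matching a fricative) — only manner changes, and always toward the preceding segment.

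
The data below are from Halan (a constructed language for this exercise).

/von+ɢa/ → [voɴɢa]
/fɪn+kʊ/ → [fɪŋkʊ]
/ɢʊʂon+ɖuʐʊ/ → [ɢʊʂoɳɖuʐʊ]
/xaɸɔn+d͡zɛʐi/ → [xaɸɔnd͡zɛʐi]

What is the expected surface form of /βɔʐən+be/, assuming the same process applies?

[βɔʐəmbe]

The data show regressive place assimilation: /n/ → [ɴ] before /ɢ/; /n/ → [ŋ] before /k/; /n/ → [ɳ] before /ɖ/. In each pair only place changes, matching the following consonant, while manner and voice stay constant.
Nothing changes in [xaɸɔnd͡zɛʐi]: there the adjacent consonants already agree in place (/n/ and /d͡z/ are both alveolar), so this form is consistent with the same rule.
The rule targets /n/ (voiced alveolar nasal), which sits before the trigger /b/ (bilabial).
A voiced bilabial nasal is [m], so the surface segment is [m].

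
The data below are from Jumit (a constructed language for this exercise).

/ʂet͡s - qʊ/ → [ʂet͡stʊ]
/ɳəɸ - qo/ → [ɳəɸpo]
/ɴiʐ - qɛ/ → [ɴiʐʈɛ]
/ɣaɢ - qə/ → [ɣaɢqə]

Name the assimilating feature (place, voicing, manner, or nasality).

The segment that alternates is /q/, which surfaces as [t] when adjacent to /t͡s/.
The change uvular → alveolar matches the place of the preceding /t͡s/, identifying this as place assimilation.
The other alternating forms pattern the same way: /q/ → [p] after /ɸ/ (uvular → bilabial, matching bilabial); /q/ → [ʈ] after /ʐ/ (uvular → retroflex, matching retroflex) — only place changes, and always toward the preceding segment.
No alternation appears in [ɣaɢqə]: there the adjacent consonants already agree in place (/q/ and /ɢ/ are both uvular), so this form is consistent with the same rule.

place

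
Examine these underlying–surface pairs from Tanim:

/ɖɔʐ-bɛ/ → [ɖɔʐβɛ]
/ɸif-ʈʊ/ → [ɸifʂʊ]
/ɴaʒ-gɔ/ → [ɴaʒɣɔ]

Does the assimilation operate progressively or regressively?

Underlying /b/ is realised as [β] next to /ʐ/; /ʐ/ itself does not change.
The change stop → fricative matches the manner of the preceding /ʐ/, identifying this as manner assimilation.
The other alternating forms pattern the same way: /ʈ/ → [ʂ] after /f/ (stop → fricative, matching a fricative); /g/ → [ɣ] after /ʒ/ (stop → fricative, matching a fricative) — only manner changes, and always toward the preceding segment.
Since the segment that changes follows the conditioning segment, the assimilation is progressive.

progressive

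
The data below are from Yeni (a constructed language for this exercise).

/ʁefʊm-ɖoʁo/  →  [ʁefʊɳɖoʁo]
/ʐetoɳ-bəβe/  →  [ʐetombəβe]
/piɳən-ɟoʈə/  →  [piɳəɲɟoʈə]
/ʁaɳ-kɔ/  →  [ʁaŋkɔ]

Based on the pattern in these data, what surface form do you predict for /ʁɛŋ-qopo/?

[ʁɛɴqopo]

The data show regressive place assimilation: /m/ → [ɳ] before /ɖ/; /ɳ/ → [m] before /b/; /n/ → [ɲ] before /ɟ/; /ɳ/ → [ŋ] before /k/. In each pair only place changes, matching the following consonant, while manner and voice stay constant.
The rule targets /ŋ/ (voiced velar nasal), which sits before the trigger /q/ (uvular).
Changing only its place to uvular gives [ɴ] — the voiced uvular nasal.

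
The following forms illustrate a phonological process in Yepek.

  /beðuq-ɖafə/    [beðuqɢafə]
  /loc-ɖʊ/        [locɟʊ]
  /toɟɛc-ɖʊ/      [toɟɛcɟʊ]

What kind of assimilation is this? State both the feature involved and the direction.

progressive place assimilation

The segment that alternates is /ɖ/, which surfaces as [ɢ] when adjacent to /q/.
The change retroflex → uvular matches the place of the preceding /q/, identifying this as place assimilation.
Manner and voice are unchanged, so the assimilation is partial, not total.
The other alternating form patterns the same way: /ɖ/ → [ɟ] after /c/ (retroflex → palatal, matching palatal) — only place changes, and always toward the preceding segment.
Since the segment that changes follows the conditioning segment, the assimilation is progressive.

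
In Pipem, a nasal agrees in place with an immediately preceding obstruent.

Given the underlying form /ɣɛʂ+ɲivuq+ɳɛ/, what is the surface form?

[ɣɛʂɳivuqɴɛ]

The rule targets /ɲ/ (voiced palatal nasal), which sits after the trigger /ʂ/ (retroflex).
A voiced retroflex nasal is [ɳ], so the surface segment is [ɳ].
At the second juncture, /ɳ/ likewise becomes [ɴ] adjacent to /q/.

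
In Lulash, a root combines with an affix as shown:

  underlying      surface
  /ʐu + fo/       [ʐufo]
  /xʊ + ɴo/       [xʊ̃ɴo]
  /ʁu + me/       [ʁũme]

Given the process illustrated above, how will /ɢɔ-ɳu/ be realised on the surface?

The data show regressive nasality assimilation (vowel nasalisation): /ʊ/ → [ʊ̃] before /ɴ/; /u/ → [ũ] before /m/ — a vowel is nasalised by an immediately following nasal consonant.
No change occurs in [ʐufo] because the vowel at the boundary is adjacent to an oral consonant, not a nasal (/u/ next to /f/).
/ɔ/ sits next to the nasal /ɳ/ and is therefore nasalised to [ɔ̃].

[ɢɔ̃ɳu]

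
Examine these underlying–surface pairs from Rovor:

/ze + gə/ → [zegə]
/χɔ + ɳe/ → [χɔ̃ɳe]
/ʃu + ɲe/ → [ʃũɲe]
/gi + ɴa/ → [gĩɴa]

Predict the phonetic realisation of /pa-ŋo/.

The data show regressive nasality assimilation (vowel nasalisation): /ɔ/ → [ɔ̃] before /ɳ/; /u/ → [ũ] before /ɲ/; /i/ → [ĩ] before /ɴ/ — a vowel is nasalised by an immediately following nasal consonant.
No change occurs in [zegə] because the vowel at the boundary is adjacent to an oral consonant, not a nasal (/e/ next to /g/).
/a/ sits next to the nasal /ŋ/ and is therefore nasalised to [ã].

[pãŋo]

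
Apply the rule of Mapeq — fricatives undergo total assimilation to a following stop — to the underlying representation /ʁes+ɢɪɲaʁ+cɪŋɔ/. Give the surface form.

/s/ is the segment targeted by the rule; it sits immediately before /ɢ/, so it assimilates completely and surfaces as [ɢ].
The same rule applies at the second boundary: /ʁ/ → [c] next to /c/.

[ʁeɢɢɪɲaccɪŋɔ]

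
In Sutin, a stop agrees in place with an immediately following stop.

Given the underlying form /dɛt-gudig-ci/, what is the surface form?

[dɛkgudiɟci]

The rule targets /t/ (voiceless alveolar stop), which sits before the trigger /g/ (velar).
The voiceless velar stop is [k], so /t/ → [k].
At the second juncture, /g/ likewise becomes [ɟ] adjacent to /c/.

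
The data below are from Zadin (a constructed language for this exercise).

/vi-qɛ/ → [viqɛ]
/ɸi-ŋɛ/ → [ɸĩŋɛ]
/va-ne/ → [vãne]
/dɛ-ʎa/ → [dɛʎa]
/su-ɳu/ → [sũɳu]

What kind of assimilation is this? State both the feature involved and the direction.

regressive nasality assimilation (vowel nasalisation)

The vowel /i/ surfaces as nasalised [ĩ] next to the following nasal /ŋ/ — it has acquired the [+nasal] feature of its neighbour.
Likewise in the remaining data: /a/ → [ã] before /n/; /u/ → [ũ] before /ɳ/ — each time a vowel is nasalised next to a following nasal.
No change occurs in [viqɛ], [dɛʎa] because the vowel at the boundary is adjacent to an oral consonant, not a nasal (/i/ next to /q/; /ɛ/ next to /ʎ/).
Because the conditioning nasal is to the right of the vowel that changes, the process is regressive (anticipatory).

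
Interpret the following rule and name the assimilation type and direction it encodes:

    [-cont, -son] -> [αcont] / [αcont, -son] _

The rule copies [cont] (continuancy) from the environment onto the target stops; since [±cont] encodes the stop/fricative manner contrast, the assimilating dimension is manner.
Since the environment is written before the underscore, the trigger precedes the target; the direction is progressive.

progressive manner assimilation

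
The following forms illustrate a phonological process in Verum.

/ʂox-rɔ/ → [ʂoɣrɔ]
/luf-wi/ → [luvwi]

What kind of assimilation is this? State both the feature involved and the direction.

regressive voicing assimilation

Comparing underlying and surface forms, /x/ → [ɣ] is the alternation; the neighbouring /r/ is constant.
/x/ is voiceless while /r/ is voiced; the output [ɣ] is voiced, matching the trigger — so the feature that spreads is voicing.
Place and manner are unchanged, so the assimilation is partial, not total.
Checking the remaining alternation: /f/ → [v] before /w/ (voiceless → voiced, matching voiced) — only voicing changes, and always toward the following segment.
Since the segment that changes precedes the conditioning segment, the assimilation is regressive.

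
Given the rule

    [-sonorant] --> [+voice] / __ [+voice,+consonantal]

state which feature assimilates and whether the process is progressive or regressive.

regressive voicing assimilation

The structural change is [+voice], and the conditioning segment [+voice,+consonantal] (a voiced consonant) is itself voiced, so the target comes to share the voicing of its neighbour — voicing assimilation.
Since the environment is written after the underscore, the trigger follows the target; the direction is regressive.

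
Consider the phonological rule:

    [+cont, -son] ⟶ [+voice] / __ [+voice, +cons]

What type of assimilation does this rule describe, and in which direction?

regressive voicing assimilation

The target ([+cont, -son], fricatives) acquires [+voice] next to a voiced consonant ([+voice, +cons]) — it takes on the voicing of its neighbour, so the feature that spreads is voicing.
Since the environment is written after the underscore, the trigger follows the target; the direction is regressive.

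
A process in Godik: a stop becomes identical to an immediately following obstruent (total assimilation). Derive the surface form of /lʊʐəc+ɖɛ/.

[lʊʐəɖɖɛ]

/c/ is the segment targeted by the rule; it sits immediately before /ɖ/, so it assimilates completely and surfaces as [ɖ].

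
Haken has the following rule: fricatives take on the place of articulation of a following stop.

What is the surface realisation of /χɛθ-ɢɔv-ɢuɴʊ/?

/θ/ is a voiceless dental fricative. The following trigger /ɢ/ is uvular, so /θ/ must become uvular as well.
A voiceless uvular fricative is [χ], so the surface segment is [χ].
At the second juncture, /v/ likewise becomes [ʁ] adjacent to /ɢ/.

[χɛχɢɔʁɢuɴʊ]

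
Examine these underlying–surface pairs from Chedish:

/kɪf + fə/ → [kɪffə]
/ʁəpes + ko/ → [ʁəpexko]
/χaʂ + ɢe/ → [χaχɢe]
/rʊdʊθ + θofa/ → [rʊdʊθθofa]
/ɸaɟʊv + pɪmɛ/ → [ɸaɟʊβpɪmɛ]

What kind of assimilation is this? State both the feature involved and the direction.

Underlying /s/ is realised as [x] next to /k/; /k/ itself does not change.
The change alveolar → velar matches the place of the following /k/, identifying this as place assimilation.
Manner and voice are unchanged, so the assimilation is partial, not total.
The other alternating forms pattern the same way: /ʂ/ → [χ] before /ɢ/ (retroflex → uvular, matching uvular); /v/ → [β] before /p/ (labiodental → bilabial, matching bilabial) — only place changes, and always toward the following segment.
Nothing changes in [kɪffə], [rʊdʊθθofa]: there the adjacent consonants already agree in place (/f/ and /f/ are both labiodental; /θ/ and /θ/ are both dental), so these forms are consistent with the same rule.
Since the segment that changes precedes the conditioning segment, the assimilation is regressive.

regressive place assimilation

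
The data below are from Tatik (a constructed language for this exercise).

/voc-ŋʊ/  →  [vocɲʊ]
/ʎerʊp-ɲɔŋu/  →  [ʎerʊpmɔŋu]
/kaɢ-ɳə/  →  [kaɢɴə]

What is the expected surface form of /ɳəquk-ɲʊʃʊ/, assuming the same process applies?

[ɳəqukŋʊʃʊ]

The data show progressive place assimilation: /ŋ/ → [ɲ] after /c/; /ɲ/ → [m] after /p/; /ɳ/ → [ɴ] after /ɢ/. In each pair only place changes, matching the preceding consonant, while manner and voice stay constant.
The rule targets /ɲ/ (voiced palatal nasal), which sits after the trigger /k/ (velar).
The voiced velar nasal is [ŋ], so /ɲ/ → [ŋ].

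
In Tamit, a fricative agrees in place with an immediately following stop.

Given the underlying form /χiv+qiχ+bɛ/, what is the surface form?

[χiʁqiɸbɛ]

/v/ is a voiced labiodental fricative. The following trigger /q/ is uvular, so /v/ must become uvular as well.
The voiced uvular fricative is [ʁ], so /v/ → [ʁ].
The same rule applies at the second boundary: /χ/ → [ɸ] next to /b/.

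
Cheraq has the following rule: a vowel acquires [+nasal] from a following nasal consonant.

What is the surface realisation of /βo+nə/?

[βõnə]

/o/ sits next to the nasal /n/ and is therefore nasalised to [õ].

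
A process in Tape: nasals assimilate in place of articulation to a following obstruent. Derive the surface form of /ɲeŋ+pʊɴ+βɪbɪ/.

[ɲempʊmβɪbɪ]

/ŋ/ is a voiced velar nasal. The following trigger /p/ is bilabial, so /ŋ/ must become bilabial as well.
The voiced bilabial nasal is [m], so /ŋ/ → [m].
At the second juncture, /ɴ/ likewise becomes [m] adjacent to /β/.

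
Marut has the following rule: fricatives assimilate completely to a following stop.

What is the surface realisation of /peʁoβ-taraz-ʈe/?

/β/ is the segment targeted by the rule; it sits immediately before /t/, so it assimilates completely and surfaces as [t].
At the second juncture, /z/ likewise becomes [ʈ] adjacent to /ʈ/.

[peʁottaraʈʈe]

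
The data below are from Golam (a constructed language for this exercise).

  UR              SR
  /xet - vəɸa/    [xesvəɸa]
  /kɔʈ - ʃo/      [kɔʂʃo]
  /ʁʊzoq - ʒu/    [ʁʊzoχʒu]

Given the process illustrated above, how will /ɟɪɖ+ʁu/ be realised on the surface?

The data show regressive manner assimilation: /t/ → [s] before /v/; /ʈ/ → [ʂ] before /ʃ/; /q/ → [χ] before /ʒ/. In each pair only manner changes, matching the following consonant, while place and voice stay constant.
/ɖ/ is a voiced retroflex stop. The following trigger /ʁ/ is a fricative, so /ɖ/ must become a fricative as well.
A voiced retroflex fricative is [ʐ], so the surface segment is [ʐ].

[ɟɪʐʁu]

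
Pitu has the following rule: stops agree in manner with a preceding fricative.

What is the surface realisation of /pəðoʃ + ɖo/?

[pəðoʃʐo]

/ɖ/ is a voiced retroflex stop. The preceding trigger /ʃ/ is a fricative, so /ɖ/ must become a fricative as well.
The voiced retroflex fricative is [ʐ], so /ɖ/ → [ʐ].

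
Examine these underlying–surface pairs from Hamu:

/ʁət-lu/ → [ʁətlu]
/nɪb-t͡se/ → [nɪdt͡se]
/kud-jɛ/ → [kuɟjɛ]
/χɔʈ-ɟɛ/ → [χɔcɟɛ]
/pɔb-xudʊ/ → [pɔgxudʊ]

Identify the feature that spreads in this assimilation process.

place

The segment that alternates is /b/, which surfaces as [d] when adjacent to /t͡s/.
/b/ is bilabial while /t͡s/ is alveolar; the output [d] is alveolar, matching the trigger — so the feature that spreads is place.
The same holds elsewhere in the data: /d/ → [ɟ] before /j/ (alveolar → palatal, matching palatal); /ʈ/ → [c] before /ɟ/ (retroflex → palatal, matching palatal); /b/ → [g] before /x/ (bilabial → velar, matching velar) — only place changes, and always toward the following segment.
Nothing changes in [ʁətlu]: there the adjacent consonants already agree in place (/t/ and /l/ are both alveolar), so this form is consistent with the same rule.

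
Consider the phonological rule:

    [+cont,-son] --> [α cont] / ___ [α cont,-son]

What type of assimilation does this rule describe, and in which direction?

The shared variable α links the value of [cont] on the target to that of the neighbouring obstruent. [cont] distinguishes stops from fricatives — a manner-of-articulation feature — so this is manner assimilation.
The conditioning segment sits to the right of the focus bar, meaning the trigger follows the segment that changes — regressive assimilation.

regressive manner assimilation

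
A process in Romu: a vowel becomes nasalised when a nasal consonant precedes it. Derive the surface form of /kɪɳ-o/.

The vowel /o/ is adjacent to the preceding nasal /ɳ/, so it acquires [+nasal] and surfaces as [õ].

[kɪɳõ]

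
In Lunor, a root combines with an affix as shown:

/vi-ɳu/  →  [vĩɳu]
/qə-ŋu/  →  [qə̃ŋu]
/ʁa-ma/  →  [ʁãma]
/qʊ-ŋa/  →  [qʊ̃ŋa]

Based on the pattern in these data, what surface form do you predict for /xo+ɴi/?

The data show regressive nasality assimilation (vowel nasalisation): /i/ → [ĩ] before /ɳ/; /ə/ → [ə̃] before /ŋ/; /a/ → [ã] before /m/; /ʊ/ → [ʊ̃] before /ŋ/ — a vowel is nasalised by an immediately following nasal consonant.
The vowel /o/ is adjacent to the following nasal /ɴ/, so it acquires [+nasal] and surfaces as [õ].

[xõɴi]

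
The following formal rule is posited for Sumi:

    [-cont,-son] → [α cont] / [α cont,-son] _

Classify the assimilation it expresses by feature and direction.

progressive manner assimilation

The rule copies [cont] (continuancy) from the environment onto the target stops; since [±cont] encodes the stop/fricative manner contrast, the assimilating dimension is manner.
The conditioning segment sits to the left of the focus bar, meaning the trigger precedes the segment that changes — progressive assimilation.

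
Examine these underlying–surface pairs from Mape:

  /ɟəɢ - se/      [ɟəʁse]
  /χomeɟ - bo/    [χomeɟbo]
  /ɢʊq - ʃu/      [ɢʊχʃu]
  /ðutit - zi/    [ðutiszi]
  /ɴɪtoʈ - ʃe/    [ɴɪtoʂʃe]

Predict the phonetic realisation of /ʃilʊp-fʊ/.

The data show regressive manner assimilation: /ɢ/ → [ʁ] before /s/; /q/ → [χ] before /ʃ/; /t/ → [s] before /z/; /ʈ/ → [ʂ] before /ʃ/. In each pair only manner changes, matching the following consonant, while place and voice stay constant.
Nothing changes in [χomeɟbo]: there the adjacent consonants already agree in manner (/ɟ/ and /b/ are both stops), so this form is consistent with the same rule.
/p/ is a voiceless bilabial stop. The following trigger /f/ is a fricative, so /p/ must become a fricative as well.
The voiceless bilabial fricative is [ɸ], so /p/ → [ɸ].

[ʃilʊɸfʊ]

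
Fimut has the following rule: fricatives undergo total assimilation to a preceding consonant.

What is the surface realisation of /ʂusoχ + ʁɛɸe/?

[ʂusoχχɛɸe]

/ʁ/ is the segment targeted by the rule; it sits immediately after /χ/, so it assimilates completely and surfaces as [χ].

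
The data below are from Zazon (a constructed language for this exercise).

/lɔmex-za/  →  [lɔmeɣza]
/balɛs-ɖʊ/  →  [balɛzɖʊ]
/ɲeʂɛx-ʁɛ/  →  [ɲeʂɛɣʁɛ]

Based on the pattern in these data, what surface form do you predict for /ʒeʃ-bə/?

The data show regressive voicing assimilation: /x/ → [ɣ] before /z/; /s/ → [z] before /ɖ/; /x/ → [ɣ] before /ʁ/. In each pair only voicing changes, matching the following consonant, while place and manner stay constant.
/ʃ/ is a voiceless postalveolar fricative. The following trigger /b/ is voiced, so /ʃ/ must become voiced as well.
A voiced postalveolar fricative is [ʒ], so the surface segment is [ʒ].

[ʒeʒbə]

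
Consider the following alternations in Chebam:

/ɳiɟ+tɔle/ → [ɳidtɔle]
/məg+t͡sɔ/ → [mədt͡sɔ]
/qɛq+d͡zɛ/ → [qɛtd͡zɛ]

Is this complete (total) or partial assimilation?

partial assimilation

Underlying /ɟ/ is realised as [d] next to /t/; /t/ itself does not change.
The change palatal → alveolar matches the place of the following /t/, identifying this as place assimilation.
Manner and voice are unchanged, so the assimilation is partial, not total.
The same holds elsewhere in the data: /g/ → [d] before /t͡s/ (velar → alveolar, matching alveolar); /q/ → [t] before /d͡z/ (uvular → alveolar, matching alveolar) — only place changes, and always toward the following segment.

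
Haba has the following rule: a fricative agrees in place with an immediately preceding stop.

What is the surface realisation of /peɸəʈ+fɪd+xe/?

/f/ is a voiceless labiodental fricative. The preceding trigger /ʈ/ is retroflex, so /f/ must become retroflex as well.
The voiceless retroflex fricative is [ʂ], so /f/ → [ʂ].
The same rule applies at the second boundary: /x/ → [s] next to /d/.

[peɸəʈʂɪdse]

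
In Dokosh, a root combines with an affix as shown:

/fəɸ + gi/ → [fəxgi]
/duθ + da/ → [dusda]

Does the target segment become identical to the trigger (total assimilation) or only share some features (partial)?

partial assimilation

The segment that alternates is /ɸ/, which surfaces as [x] when adjacent to /g/.
/ɸ/ is bilabial while /g/ is velar; the output [x] is velar, matching the trigger — so the feature that spreads is place.
Manner and voice are unchanged, so the assimilation is partial, not total.
Checking the remaining alternation: /θ/ → [s] before /d/ (dental → alveolar, matching alveolar) — only place changes, and always toward the following segment.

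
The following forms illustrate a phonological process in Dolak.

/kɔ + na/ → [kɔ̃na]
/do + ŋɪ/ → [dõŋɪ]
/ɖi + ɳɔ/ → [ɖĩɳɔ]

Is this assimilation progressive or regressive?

regressive

The vowel /ɔ/ surfaces as nasalised [ɔ̃] next to the following nasal /n/ — it has acquired the [+nasal] feature of its neighbour.
Likewise in the remaining data: /o/ → [õ] before /ŋ/; /i/ → [ĩ] before /ɳ/ — each time a vowel is nasalised next to a following nasal.
Because the conditioning nasal is to the right of the vowel that changes, the process is regressive (anticipatory).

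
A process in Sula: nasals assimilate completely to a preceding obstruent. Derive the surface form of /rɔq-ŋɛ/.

/ŋ/ is the segment targeted by the rule; it sits immediately after /q/, so it assimilates completely and surfaces as [q].

[rɔqqɛ]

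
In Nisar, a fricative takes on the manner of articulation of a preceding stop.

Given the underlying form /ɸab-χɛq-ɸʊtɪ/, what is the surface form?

[ɸabqɛqpʊtɪ]

/χ/ is a voiceless uvular fricative. The preceding trigger /b/ is a stop, so /χ/ must become a stop as well.
Changing only its manner to stop gives [q] — the voiceless uvular stop.
The same rule applies at the second boundary: /ɸ/ → [p] next to /q/.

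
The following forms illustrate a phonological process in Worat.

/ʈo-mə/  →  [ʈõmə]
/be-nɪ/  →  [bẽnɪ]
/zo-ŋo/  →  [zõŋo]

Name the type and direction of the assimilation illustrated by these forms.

regressive nasality assimilation (vowel nasalisation)

The vowel /o/ surfaces as nasalised [õ] next to the following nasal /m/ — it has acquired the [+nasal] feature of its neighbour.
Likewise in the remaining data: /e/ → [ẽ] before /n/; /o/ → [õ] before /ŋ/ — each time a vowel is nasalised next to a following nasal.
Because the conditioning nasal is to the right of the vowel that changes, the process is regressive (anticipatory).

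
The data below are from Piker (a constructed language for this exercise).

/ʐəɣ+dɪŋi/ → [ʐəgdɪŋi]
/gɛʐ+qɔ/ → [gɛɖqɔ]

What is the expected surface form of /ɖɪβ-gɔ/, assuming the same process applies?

The data show regressive manner assimilation: /ɣ/ → [g] before /d/; /ʐ/ → [ɖ] before /q/. In each pair only manner changes, matching the following consonant, while place and voice stay constant.
/β/ is a voiced bilabial fricative. The following trigger /g/ is a stop, so /β/ must become a stop as well.
The voiced bilabial stop is [b], so /β/ → [b].

[ɖɪbgɔ]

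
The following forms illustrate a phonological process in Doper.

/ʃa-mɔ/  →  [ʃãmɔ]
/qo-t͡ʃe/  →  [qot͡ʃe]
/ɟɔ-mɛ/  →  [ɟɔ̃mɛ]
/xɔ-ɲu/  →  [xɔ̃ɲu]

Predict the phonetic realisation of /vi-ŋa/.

The data show regressive nasality assimilation (vowel nasalisation): /a/ → [ã] before /m/; /ɔ/ → [ɔ̃] before /m/; /ɔ/ → [ɔ̃] before /ɲ/ — a vowel is nasalised by an immediately following nasal consonant.
No change occurs in [qot͡ʃe] because the vowel at the boundary is adjacent to an oral consonant, not a nasal (/o/ next to /t͡ʃ/).
/i/ sits next to the nasal /ŋ/ and is therefore nasalised to [ĩ].

[vĩŋa]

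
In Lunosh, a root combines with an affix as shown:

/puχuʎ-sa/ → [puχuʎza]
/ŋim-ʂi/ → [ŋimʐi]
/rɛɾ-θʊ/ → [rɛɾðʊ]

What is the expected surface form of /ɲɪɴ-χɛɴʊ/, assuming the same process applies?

[ɲɪɴʁɛɴʊ]

The data show progressive voicing assimilation: /s/ → [z] after /ʎ/; /ʂ/ → [ʐ] after /m/; /θ/ → [ð] after /ɾ/. In each pair only voicing changes, matching the preceding consonant, while place and manner stay constant.
/χ/ is a voiceless uvular fricative. The preceding trigger /ɴ/ is voiced, so /χ/ must become voiced as well.
Changing only its voicing to voiced gives [ʁ] — the voiced uvular fricative.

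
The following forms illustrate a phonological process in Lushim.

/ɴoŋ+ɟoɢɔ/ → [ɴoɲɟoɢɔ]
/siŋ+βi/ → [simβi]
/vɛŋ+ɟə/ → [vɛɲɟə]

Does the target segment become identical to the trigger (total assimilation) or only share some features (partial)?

The segment that alternates is /ŋ/, which surfaces as [ɲ] when adjacent to /ɟ/.
/ŋ/ is velar while /ɟ/ is palatal; the output [ɲ] is palatal, matching the trigger — so the feature that spreads is place.
Manner and voice are unchanged, so the assimilation is partial, not total.
The same holds elsewhere in the data: /ŋ/ → [m] before /β/ (velar → bilabial, matching bilabial) — only place changes, and always toward the following segment.

partial assimilation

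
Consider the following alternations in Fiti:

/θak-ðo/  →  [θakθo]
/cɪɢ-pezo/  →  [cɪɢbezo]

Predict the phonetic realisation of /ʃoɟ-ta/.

[ʃoɟda]

The data show progressive voicing assimilation: /ð/ → [θ] after /k/; /p/ → [b] after /ɢ/. In each pair only voicing changes, matching the preceding consonant, while place and manner stay constant.
/t/ is a voiceless alveolar stop. The preceding trigger /ɟ/ is voiced, so /t/ must become voiced as well.
The voiced alveolar stop is [d], so /t/ → [d].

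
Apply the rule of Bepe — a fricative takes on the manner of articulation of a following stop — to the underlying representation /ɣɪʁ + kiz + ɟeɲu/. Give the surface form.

The rule targets /ʁ/ (voiced uvular fricative), which sits before the trigger /k/ (stop).
A voiced uvular stop is [ɢ], so the surface segment is [ɢ].
At the second juncture, /z/ likewise becomes [d] adjacent to /ɟ/.

[ɣɪɢkidɟeɲu]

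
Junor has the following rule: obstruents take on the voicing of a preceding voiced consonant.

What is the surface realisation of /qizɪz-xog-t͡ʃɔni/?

[qizɪzɣogd͡ʒɔni]

/x/ is a voiceless velar fricative. The preceding trigger /z/ is voiced, so /x/ must become voiced as well.
A voiced velar fricative is [ɣ], so the surface segment is [ɣ].
At the second juncture, /t͡ʃ/ likewise becomes [d͡ʒ] adjacent to /g/.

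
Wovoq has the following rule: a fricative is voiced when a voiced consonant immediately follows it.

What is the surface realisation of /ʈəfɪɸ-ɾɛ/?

[ʈəfɪβɾɛ]

The rule targets /ɸ/ (voiceless bilabial fricative), which sits before the trigger /ɾ/ (voiced).
A voiced bilabial fricative is [β], so the surface segment is [β].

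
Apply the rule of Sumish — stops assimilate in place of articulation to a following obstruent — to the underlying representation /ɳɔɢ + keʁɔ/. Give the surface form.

/ɢ/ is a voiced uvular stop. The following trigger /k/ is velar, so /ɢ/ must become velar as well.
A voiced velar stop is [g], so the surface segment is [g].

[ɳɔgkeʁɔ]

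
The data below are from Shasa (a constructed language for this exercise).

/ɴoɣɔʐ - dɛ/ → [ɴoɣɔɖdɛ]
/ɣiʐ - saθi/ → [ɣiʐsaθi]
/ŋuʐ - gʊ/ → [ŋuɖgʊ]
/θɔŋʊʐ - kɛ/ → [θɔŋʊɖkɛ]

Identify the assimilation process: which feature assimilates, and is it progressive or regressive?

regressive manner assimilation

Underlying /ʐ/ is realised as [ɖ] next to /d/; /d/ itself does not change.
/ʐ/ is a fricative while /d/ is a stop; the output [ɖ] is a stop, matching the trigger — so the feature that spreads is manner.
Place and voice are unchanged, so the assimilation is partial, not total.
The same holds elsewhere in the data: /ʐ/ → [ɖ] before /g/ (fricative → stop, matching a stop); /ʐ/ → [ɖ] before /k/ (fricative → stop, matching a stop) — only manner changes, and always toward the following segment.
No alternation appears in [ɣiʐsaθi]: there the adjacent consonants already agree in manner (/ʐ/ and /s/ are both fricatives), so this form is consistent with the same rule.
Since the segment that changes precedes the conditioning segment, the assimilation is regressive.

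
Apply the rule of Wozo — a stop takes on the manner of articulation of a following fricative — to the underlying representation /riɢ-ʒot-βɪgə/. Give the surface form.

/ɢ/ is a voiced uvular stop. The following trigger /ʒ/ is a fricative, so /ɢ/ must become a fricative as well.
Changing only its manner to fricative gives [ʁ] — the voiced uvular fricative.
The same rule applies at the second boundary: /t/ → [s] next to /β/.

[riʁʒosβɪgə]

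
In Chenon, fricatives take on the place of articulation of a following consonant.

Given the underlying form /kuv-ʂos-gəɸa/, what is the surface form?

[kuʐʂoxgəɸa]

/v/ is a voiced labiodental fricative. The following trigger /ʂ/ is retroflex, so /v/ must become retroflex as well.
The voiced retroflex fricative is [ʐ], so /v/ → [ʐ].
At the second juncture, /s/ likewise becomes [x] adjacent to /g/.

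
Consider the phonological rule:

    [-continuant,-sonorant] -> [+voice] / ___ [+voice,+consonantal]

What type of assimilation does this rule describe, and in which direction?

regressive voicing assimilation

The structural change is [+voice], and the conditioning segment [+voice,+consonantal] (a voiced consonant) is itself voiced, so the target comes to share the voicing of its neighbour — voicing assimilation.
Since the environment is written after the underscore, the trigger follows the target; the direction is regressive.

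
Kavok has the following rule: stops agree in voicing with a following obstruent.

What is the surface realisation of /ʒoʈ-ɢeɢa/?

[ʒoɖɢeɢa]

/ʈ/ is a voiceless retroflex stop. The following trigger /ɢ/ is voiced, so /ʈ/ must become voiced as well.
The voiced retroflex stop is [ɖ], so /ʈ/ → [ɖ].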